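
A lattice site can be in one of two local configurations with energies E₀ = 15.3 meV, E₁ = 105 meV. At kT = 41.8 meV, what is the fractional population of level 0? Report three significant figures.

Eᵢ/kT = 0.36603, 2.5120.
Z = Σ e^(−Eᵢ/kT) = e^(−0.36603) + e^(−2.5120) = 0.69348 + 0.081106 = 0.77459.
P₀ = e^(−E₀/kT) / Z = 0.69348/0.77459 = 0.895.

0.895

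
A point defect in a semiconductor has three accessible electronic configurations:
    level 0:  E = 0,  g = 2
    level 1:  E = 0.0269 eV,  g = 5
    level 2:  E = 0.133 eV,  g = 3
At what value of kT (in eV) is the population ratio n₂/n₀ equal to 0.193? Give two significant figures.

n₂/n₀ = (g₂/g₀) exp[−(E₂−E₀)/kT] = 0.193.
⇒ (E₂−E₀)/kT = ln((3/2)/0.193) = ln(7.772) = 2.051.
kT = 0.133 eV / 2.051 = 0.065 eV.

0.065 eV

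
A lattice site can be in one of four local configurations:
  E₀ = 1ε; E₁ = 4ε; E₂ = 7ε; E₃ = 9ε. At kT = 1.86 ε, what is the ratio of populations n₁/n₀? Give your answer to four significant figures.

n₁/n₀ = exp[−(E₁−E₀)/kT] = exp(−(3ε)/(1.86ε)) = exp(-1.61290) = 0.1993.

0.1993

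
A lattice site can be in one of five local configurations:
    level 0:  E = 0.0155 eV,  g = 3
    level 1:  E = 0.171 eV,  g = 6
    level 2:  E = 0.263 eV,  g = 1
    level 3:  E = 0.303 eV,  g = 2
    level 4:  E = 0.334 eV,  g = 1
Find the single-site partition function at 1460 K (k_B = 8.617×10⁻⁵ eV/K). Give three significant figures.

k_BT = 8.617×10⁻⁵ × 1460 K = 0.12581 eV.
Eᵢ/kT = 0.12320, 1.3592, 2.0905, 2.4084, 2.6548.
Z = Σ gᵢe^(−Eᵢ/kT) = 3·e^(−0.12320) + 6·e^(−1.3592) + 1·e^(−2.0905) + 2·e^(−2.4084) + 1·e^(−2.6548) = 2.6523 + 1.5412 + 0.12363 + 0.17992 + 0.070313 = 4.5674.

Z = 4.57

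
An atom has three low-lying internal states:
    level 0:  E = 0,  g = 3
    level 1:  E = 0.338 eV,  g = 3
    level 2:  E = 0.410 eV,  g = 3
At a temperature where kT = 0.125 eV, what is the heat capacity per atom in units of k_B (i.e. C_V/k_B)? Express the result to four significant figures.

0.7336

Eᵢ/kT = 0, 2.70400, 3.28000.
Z = Σ gᵢe^(−Eᵢ/kT) = 3·e^(−0) + 3·e^(−2.70400) + 3·e^(−3.28000) = 3.00000 + 0.200812 + 0.112885 = 3.31370.
⟨E⟩ = 0.0344501 eV, ⟨E²⟩ = 0.0126498 eV².
C_V/k_B = (⟨E²⟩ − ⟨E⟩²)/(kT)² = (0.0126498 − 0.00118681)/0.0156250 = 0.7336.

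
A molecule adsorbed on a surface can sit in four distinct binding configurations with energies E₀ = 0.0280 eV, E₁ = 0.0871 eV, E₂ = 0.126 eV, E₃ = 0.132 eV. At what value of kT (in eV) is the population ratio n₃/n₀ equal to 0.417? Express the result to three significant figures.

n₃/n₀ = exp[−(E₃−E₀)/kT] = 0.417.
⇒ (E₃−E₀)/kT = ln(1/0.417) = ln(2.3981) = 0.87468.
kT = 0.1040 eV / 0.87468 = 0.119 eV.

0.119 eV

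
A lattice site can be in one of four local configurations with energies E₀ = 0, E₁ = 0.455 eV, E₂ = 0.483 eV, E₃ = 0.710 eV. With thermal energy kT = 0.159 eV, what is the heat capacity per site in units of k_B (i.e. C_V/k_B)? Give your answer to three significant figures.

0.917

Eᵢ/kT = 0, 2.8616, 3.0377, 4.4654.
Z = Σ e^(−Eᵢ/kT) = e^(−0) + e^(−2.8616) + e^(−3.0377) + e^(−4.4654) = 1.0000 + 0.057177 + 0.047945 + 0.011500 = 1.1166.
⟨E⟩ = 0.051351 eV, ⟨E²⟩ = 0.025810 eV².
C_V/k_B = (⟨E²⟩ − ⟨E⟩²)/(kT)² = (0.025810 − 0.0026369)/0.025281 = 0.917.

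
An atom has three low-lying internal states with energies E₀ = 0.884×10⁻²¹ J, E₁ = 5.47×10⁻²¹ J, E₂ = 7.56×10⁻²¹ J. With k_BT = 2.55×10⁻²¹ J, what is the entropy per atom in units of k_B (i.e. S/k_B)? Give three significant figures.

Eᵢ/kT = 0.34667, 2.1451, 2.9647.
Z = Σ e^(−Eᵢ/kT) = e^(−0.34667) + e^(−2.1451) + e^(−2.9647) = 0.70704 + 0.11706 + 0.051576 = 0.87568.
⟨E⟩ = Σ EᵢPᵢ = 1.8903 ×10⁻²¹ J.
S/k_B = ln Z + ⟨E⟩/kT = ln(0.87568) + 1.8903/2.55 = -0.13275 + 0.74129 = 0.609.

0.609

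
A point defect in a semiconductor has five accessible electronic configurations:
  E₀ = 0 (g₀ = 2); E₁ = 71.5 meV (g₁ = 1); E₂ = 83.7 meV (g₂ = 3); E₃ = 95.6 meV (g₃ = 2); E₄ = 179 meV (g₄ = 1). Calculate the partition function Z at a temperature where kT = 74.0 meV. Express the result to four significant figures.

Z = 3.987

Eᵢ/kT = 0, 0.966216, 1.13108, 1.29189, 2.41892.
Z = Σ gᵢe^(−Eᵢ/kT) = 2·e^(−0) + 1·e^(−0.966216) + 3·e^(−1.13108) + 2·e^(−1.29189) + 1·e^(−2.41892) = 2.00000 + 0.380520 + 0.968054 + 0.549502 + 0.0890177 = 3.98709.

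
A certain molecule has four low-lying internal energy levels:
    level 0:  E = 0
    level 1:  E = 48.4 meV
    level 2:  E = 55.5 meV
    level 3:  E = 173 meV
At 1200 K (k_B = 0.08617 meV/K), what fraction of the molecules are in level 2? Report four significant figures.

k_BT = 0.08617 × 1200 K = 103.404 meV.
Eᵢ/kT = 0, 0.468067, 0.536730, 1.67305.
Z = Σ e^(−Eᵢ/kT) = e^(−0) + e^(−0.468067) + e^(−0.536730) + e^(−1.67305) = 1.00000 + 0.626212 + 0.584657 + 0.187674 = 2.39854.
P₂ = e^(−E₂/kT) / Z = 0.584657/2.39854 = 0.2438.

0.2438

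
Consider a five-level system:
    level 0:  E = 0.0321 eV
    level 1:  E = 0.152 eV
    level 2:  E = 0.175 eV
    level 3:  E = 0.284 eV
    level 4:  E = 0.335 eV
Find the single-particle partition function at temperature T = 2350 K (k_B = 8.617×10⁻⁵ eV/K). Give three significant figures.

Z = 2.18

k_BT = 8.617×10⁻⁵ × 2350 K = 0.20250 eV.
Eᵢ/kT = 0.15852, 0.75062, 0.86420, 1.4025, 1.6543.
Z = Σ e^(−Eᵢ/kT) = e^(−0.15852) + e^(−0.75062) + e^(−0.86420) + e^(−1.4025) + e^(−1.6543) = 0.85341 + 0.47207 + 0.42139 + 0.24598 + 0.19123 = 2.1841.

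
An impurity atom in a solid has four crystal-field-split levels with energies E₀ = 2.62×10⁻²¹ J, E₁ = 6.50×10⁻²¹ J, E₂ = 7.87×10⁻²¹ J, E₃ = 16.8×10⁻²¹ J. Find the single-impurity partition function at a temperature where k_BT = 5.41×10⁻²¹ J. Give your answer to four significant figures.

Z = 1.195

Eᵢ/kT = 0.484288, 1.20148, 1.45471, 3.10536.
Z = Σ e^(−Eᵢ/kT) = e^(−0.484288) + e^(−1.20148) + e^(−1.45471) + e^(−3.10536) = 0.616136 + 0.300749 + 0.233468 + 0.0448084 = 1.19516.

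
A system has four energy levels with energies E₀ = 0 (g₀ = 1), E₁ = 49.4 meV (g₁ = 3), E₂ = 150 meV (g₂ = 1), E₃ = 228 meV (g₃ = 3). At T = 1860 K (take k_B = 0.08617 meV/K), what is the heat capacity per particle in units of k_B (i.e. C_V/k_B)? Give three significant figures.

k_BT = 0.08617 × 1860 K = 160.28 meV.
Eᵢ/kT = 0, 0.30821, 0.93586, 1.4225.
Z = Σ gᵢe^(−Eᵢ/kT) = 1·e^(−0) + 3·e^(−0.30821) + 1·e^(−0.93586) + 3·e^(−1.4225) = 1.0000 + 2.2043 + 0.39225 + 0.72333 = 4.3199.
⟨E⟩ = 77.004 meV, ⟨E²⟩ = 11993 meV².
C_V/k_B = (⟨E²⟩ − ⟨E⟩²)/(kT)² = (11993 − 5929.6)/25690 = 0.236.

0.236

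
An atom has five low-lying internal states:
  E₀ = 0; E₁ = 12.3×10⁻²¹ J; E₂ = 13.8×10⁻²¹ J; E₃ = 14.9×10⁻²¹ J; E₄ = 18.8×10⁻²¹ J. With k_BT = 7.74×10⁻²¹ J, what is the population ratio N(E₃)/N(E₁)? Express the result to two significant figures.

0.71

n₃/n₁ = exp[−(E₃−E₁)/kT] = exp(−(2.6 ×10⁻²¹ J)/(7.74 ×10⁻²¹ J)) = exp(-0.3359) = 0.71.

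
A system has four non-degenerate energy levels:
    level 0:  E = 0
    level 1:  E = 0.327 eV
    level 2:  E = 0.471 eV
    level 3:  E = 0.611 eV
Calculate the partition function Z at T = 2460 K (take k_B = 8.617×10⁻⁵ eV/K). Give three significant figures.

k_BT = 8.617×10⁻⁵ × 2460 K = 0.21198 eV.
Eᵢ/kT = 0, 1.5426, 2.2219, 2.8823.
Z = Σ e^(−Eᵢ/kT) = e^(−0) + e^(−1.5426) + e^(−2.2219) + e^(−2.8823) = 1.0000 + 0.21382 + 0.10840 + 0.056006 = 1.3782.

Z = 1.38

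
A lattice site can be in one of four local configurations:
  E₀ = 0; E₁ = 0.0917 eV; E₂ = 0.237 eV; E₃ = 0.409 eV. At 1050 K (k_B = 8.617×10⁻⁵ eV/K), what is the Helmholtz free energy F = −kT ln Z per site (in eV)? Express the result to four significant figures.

k_BT = 8.617×10⁻⁵ × 1050 K = 0.0904785 eV.
Eᵢ/kT = 0, 1.01350, 2.61941, 4.52041.
Z = Σ e^(−Eᵢ/kT) = e^(−0) + e^(−1.01350) + e^(−2.61941) + e^(−4.52041) = 1.00000 + 0.362946 + 0.0728458 + 0.0108846 = 1.44668.
F = −kT ln Z = −0.0904785 × ln(1.44668) = −0.0904785 × 0.369271 = -0.03341 eV.

-0.03341 eV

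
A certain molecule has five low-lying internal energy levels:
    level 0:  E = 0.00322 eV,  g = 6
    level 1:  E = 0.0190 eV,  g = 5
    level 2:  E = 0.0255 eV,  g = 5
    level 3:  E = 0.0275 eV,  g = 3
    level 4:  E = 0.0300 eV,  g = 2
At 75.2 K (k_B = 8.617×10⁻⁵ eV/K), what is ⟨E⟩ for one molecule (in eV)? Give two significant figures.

k_BT = 8.617×10⁻⁵ × 75.2 K = 0.006480 eV.
Eᵢ/kT = 0.4969, 2.932, 3.935, 4.244, 4.630.
Z = Σ gᵢe^(−Eᵢ/kT) = 6·e^(−0.4969) + 5·e^(−2.932) + 5·e^(−3.935) + 3·e^(−4.244) + 2·e^(−4.630) = 3.650 + 0.2665 + 0.09773 + 0.04305 + 0.01951 = 4.077.
⟨E⟩ = Σ Eᵢ gᵢe^(−Eᵢ/kT) / Z = (0.00322·3.650 + 0.0190·0.2665 + 0.0255·0.09773 + 0.0275·0.04305 + 0.0300·0.01951) / 4.077 = 0.0052 eV.

0.0052 eV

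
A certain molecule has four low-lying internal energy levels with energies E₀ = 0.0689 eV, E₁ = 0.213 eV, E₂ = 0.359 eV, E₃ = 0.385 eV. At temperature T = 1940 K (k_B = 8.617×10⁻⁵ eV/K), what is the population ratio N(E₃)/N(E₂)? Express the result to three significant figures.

0.856

k_BT = 8.617×10⁻⁵ × 1940 K = 0.16717 eV.
n₃/n₂ = exp[−(E₃−E₂)/kT] = exp(−(0.026 eV)/(0.16717 eV)) = exp(-0.15553) = 0.856.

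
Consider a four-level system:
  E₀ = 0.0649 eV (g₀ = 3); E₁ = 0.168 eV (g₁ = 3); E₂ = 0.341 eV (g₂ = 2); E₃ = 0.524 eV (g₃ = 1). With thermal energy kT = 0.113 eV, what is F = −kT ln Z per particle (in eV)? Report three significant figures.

-0.102 eV

Eᵢ/kT = 0.57434, 1.4867, 3.0177, 4.6372.
Z = Σ gᵢe^(−Eᵢ/kT) = 3·e^(−0.57434) + 3·e^(−1.4867) + 2·e^(−3.0177) + 1·e^(−4.6372) = 1.6892 + 0.67835 + 0.097827 + 0.0096848 = 2.4751.
F = −kT ln Z = −0.113 × ln(2.4751) = −0.113 × 0.90628 = -0.102 eV.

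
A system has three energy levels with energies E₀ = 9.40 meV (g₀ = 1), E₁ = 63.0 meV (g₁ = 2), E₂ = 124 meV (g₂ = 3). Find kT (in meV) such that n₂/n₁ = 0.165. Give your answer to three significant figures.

n₂/n₁ = (g₂/g₁) exp[−(E₂−E₁)/kT] = 0.165.
⇒ (E₂−E₁)/kT = ln((3/2)/0.165) = ln(9.0909) = 2.2073.
kT = 61.0 meV / 2.2073 = 27.6 meV.

27.6 meV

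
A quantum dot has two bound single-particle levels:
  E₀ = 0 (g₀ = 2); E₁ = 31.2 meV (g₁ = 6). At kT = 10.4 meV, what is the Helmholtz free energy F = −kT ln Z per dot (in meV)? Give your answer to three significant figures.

Eᵢ/kT = 0, 3.0000.
Z = Σ gᵢe^(−Eᵢ/kT) = 2·e^(−0) + 6·e^(−3.0000) = 2.0000 + 0.29872 = 2.2987.
F = −kT ln Z = −10.4 × ln(2.2987) = −10.4 × 0.83234 = -8.66 meV.

-8.66 meV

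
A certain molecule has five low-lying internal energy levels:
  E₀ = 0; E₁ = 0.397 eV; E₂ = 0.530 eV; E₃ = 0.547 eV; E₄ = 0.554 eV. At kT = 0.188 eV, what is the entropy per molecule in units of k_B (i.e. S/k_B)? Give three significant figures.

Eᵢ/kT = 0, 2.1117, 2.8191, 2.9096, 2.9468.
Z = Σ e^(−Eᵢ/kT) = e^(−0) + e^(−2.1117) + e^(−2.8191) + e^(−2.9096) + e^(−2.9468) = 1.0000 + 0.12103 + 0.059660 + 0.054498 + 0.052507 = 1.2877.
⟨E⟩ = Σ EᵢPᵢ = 0.10761 eV.
S/k_B = ln Z + ⟨E⟩/kT = ln(1.2877) + 0.10761/0.188 = 0.25286 + 0.57239 = 0.825.

0.825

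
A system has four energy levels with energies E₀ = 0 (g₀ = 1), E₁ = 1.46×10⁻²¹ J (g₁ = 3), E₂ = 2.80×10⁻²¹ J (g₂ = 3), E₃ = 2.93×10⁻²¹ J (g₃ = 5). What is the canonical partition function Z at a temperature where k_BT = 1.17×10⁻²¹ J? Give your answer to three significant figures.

Z = 2.54

Eᵢ/kT = 0, 1.2479, 2.3932, 2.5043.
Z = Σ gᵢe^(−Eᵢ/kT) = 1·e^(−0) + 3·e^(−1.2479) + 3·e^(−2.3932) + 5·e^(−2.5043) = 1.0000 + 0.86132 + 0.27401 + 0.40866 = 2.5440.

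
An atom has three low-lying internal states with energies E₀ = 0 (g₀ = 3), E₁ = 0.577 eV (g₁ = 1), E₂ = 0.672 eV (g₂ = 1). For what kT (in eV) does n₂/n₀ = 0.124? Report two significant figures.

0.68 eV

n₂/n₀ = (g₂/g₀) exp[−(E₂−E₀)/kT] = 0.124.
⇒ (E₂−E₀)/kT = ln((1/3)/0.124) = ln(2.688) = 0.9888.
kT = 0.672 eV / 0.9888 = 0.68 eV.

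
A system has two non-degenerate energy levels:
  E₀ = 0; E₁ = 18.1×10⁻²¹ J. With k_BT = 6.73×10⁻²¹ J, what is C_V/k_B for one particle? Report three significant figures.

Eᵢ/kT = 0, 2.6895.
Z = Σ e^(−Eᵢ/kT) = e^(−0) + e^(−2.6895) = 1.0000 + 0.067915 = 1.0679.
⟨E⟩ = 1.1511, ⟨E²⟩ = 20.835.
C_V/k_B = (⟨E²⟩ − ⟨E⟩²)/(kT)² = (20.835 − 1.3250)/45.293 = 0.431.

0.431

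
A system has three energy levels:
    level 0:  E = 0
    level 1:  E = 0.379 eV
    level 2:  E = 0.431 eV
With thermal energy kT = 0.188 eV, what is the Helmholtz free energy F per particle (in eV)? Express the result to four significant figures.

Eᵢ/kT = 0, 2.01596, 2.29255.
Z = Σ e^(−Eᵢ/kT) = e^(−0) + e^(−2.01596) + e^(−2.29255) = 1.00000 + 0.133192 + 0.101009 = 1.23420.
F = −kT ln Z = −0.188 × ln(1.23420) = −0.188 × 0.210423 = -0.03956 eV.

-0.03956 eV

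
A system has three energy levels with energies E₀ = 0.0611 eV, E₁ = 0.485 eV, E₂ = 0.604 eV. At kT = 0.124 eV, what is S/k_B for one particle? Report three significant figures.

0.204

Eᵢ/kT = 0.49274, 3.9113, 4.8710.
Z = Σ e^(−Eᵢ/kT) = e^(−0.49274) + e^(−3.9113) + e^(−4.8710) = 0.61095 + 0.020014 + 0.0076657 = 0.63863.
⟨E⟩ = Σ EᵢPᵢ = 0.080901 eV.
S/k_B = ln Z + ⟨E⟩/kT = ln(0.63863) + 0.080901/0.124 = -0.44843 + 0.65243 = 0.204.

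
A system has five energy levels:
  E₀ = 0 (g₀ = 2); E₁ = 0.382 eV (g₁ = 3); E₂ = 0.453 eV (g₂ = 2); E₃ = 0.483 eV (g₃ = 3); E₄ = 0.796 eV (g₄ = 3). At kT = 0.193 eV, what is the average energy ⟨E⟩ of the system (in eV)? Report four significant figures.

Eᵢ/kT = 0, 1.97927, 2.34715, 2.50259, 4.12435.
Z = Σ gᵢe^(−Eᵢ/kT) = 2·e^(−0) + 3·e^(−1.97927) + 2·e^(−2.34715) + 3·e^(−2.50259) + 3·e^(−4.12435) = 2.00000 + 0.414510 + 0.191283 + 0.245618 + 0.0485220 = 2.89993.
⟨E⟩ = Σ Eᵢ gᵢe^(−Eᵢ/kT) / Z = (0·2.00000 + 0.382·0.414510 + 0.453·0.191283 + 0.483·0.245618 + 0.796·0.0485220) / 2.89993 = 0.1387 eV.

0.1387 eV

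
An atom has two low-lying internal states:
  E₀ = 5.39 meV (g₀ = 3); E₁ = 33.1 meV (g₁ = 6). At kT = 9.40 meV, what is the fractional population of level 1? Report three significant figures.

0.0949

Eᵢ/kT = 0.57340, 3.5213.
Z = Σ gᵢe^(−Eᵢ/kT) = 3·e^(−0.57340) + 6·e^(−3.5213) = 1.6908 + 0.17737 = 1.8682.
P₁ = g₁ e^(−E₁/kT) / Z = 0.17737/1.8682 = 0.0949.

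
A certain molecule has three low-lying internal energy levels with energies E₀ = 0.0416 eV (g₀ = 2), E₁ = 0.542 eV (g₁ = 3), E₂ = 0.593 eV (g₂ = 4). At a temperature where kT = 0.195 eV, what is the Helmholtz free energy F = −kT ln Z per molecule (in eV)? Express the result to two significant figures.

Eᵢ/kT = 0.2133, 2.779, 3.041.
Z = Σ gᵢe^(−Eᵢ/kT) = 2·e^(−0.2133) + 3·e^(−2.779) + 4·e^(−3.041) = 1.616 + 0.1863 + 0.1911 = 1.993.
F = −kT ln Z = −0.195 × ln(1.993) = −0.195 × 0.6896 = -0.13 eV.

-0.13 eV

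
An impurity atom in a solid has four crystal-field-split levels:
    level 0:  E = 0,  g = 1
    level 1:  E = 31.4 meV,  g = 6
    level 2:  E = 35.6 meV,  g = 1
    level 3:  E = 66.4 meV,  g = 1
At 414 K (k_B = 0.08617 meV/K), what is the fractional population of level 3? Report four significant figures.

k_BT = 0.08617 × 414 K = 35.6744 meV.
Eᵢ/kT = 0, 0.880183, 0.997914, 1.86128.
Z = Σ gᵢe^(−Eᵢ/kT) = 1·e^(−0) + 6·e^(−0.880183) + 1·e^(−0.997914) + 1·e^(−1.86128) = 1.00000 + 2.48824 + 0.368648 + 0.155473 = 4.01236.
P₃ = g₃ e^(−E₃/kT) / Z = 0.155473/4.01236 = 0.03875.

0.03875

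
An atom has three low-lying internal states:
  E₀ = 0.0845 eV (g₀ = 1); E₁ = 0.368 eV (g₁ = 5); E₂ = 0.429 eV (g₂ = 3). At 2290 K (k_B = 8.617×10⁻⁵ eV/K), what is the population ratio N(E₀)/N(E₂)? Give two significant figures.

k_BT = 8.617×10⁻⁵ × 2290 K = 0.1973 eV.
n₀/n₂ = (g₀/g₂) exp[−(E₀−E₂)/kT] = (1/3) × exp(−(-0.3445 eV)/(0.1973 eV)) = (1/3) × exp(1.746) = 1.9.

1.9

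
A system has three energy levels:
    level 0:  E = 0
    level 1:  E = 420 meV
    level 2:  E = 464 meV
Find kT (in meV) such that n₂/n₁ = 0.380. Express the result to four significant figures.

45.47 meV

n₂/n₁ = exp[−(E₂−E₁)/kT] = 0.380.
⇒ (E₂−E₁)/kT = ln(1/0.380) = ln(2.63158) = 0.967584.
kT = 44 meV / 0.967584 = 45.47 meV.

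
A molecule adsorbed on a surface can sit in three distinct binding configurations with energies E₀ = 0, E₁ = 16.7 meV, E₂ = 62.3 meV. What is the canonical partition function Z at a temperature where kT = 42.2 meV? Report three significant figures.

Eᵢ/kT = 0, 0.39573, 1.4763.
Z = Σ e^(−Eᵢ/kT) = e^(−0) + e^(−0.39573) + e^(−1.4763) = 1.0000 + 0.67319 + 0.22848 = 1.9017.

Z = 1.90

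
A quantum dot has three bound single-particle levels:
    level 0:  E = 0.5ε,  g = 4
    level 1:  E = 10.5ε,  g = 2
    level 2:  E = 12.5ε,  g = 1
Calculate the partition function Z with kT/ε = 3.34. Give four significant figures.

Z = 3.554

Eᵢ/kT = 0.149701, 3.14371, 3.74251.
Z = Σ gᵢe^(−Eᵢ/kT) = 4·e^(−0.149701) + 2·e^(−3.14371) + 1·e^(−3.74251) = 3.44386 + 0.0862450 + 0.0236946 = 3.55380.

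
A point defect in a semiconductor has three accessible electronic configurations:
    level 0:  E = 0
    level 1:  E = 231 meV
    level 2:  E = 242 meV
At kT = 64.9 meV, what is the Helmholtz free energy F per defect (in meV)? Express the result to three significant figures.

-3.32 meV

Eᵢ/kT = 0, 3.5593, 3.7288.
Z = Σ e^(−Eᵢ/kT) = e^(−0) + e^(−3.5593) + e^(−3.7288) = 1.0000 + 0.028459 + 0.024022 = 1.0525.
F = −kT ln Z = −64.9 × ln(1.0525) = −64.9 × 0.051168 = -3.32 meV.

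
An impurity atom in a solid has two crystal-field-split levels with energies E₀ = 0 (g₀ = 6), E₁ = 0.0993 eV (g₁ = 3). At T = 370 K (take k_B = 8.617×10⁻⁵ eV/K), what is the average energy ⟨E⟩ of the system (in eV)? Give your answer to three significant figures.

0.00216 eV

k_BT = 8.617×10⁻⁵ × 370 K = 0.031883 eV.
Eᵢ/kT = 0, 3.1145.
Z = Σ gᵢe^(−Eᵢ/kT) = 6·e^(−0) + 3·e^(−3.1145) = 6.0000 + 0.13320 = 6.1332.
⟨E⟩ = Σ Eᵢ gᵢe^(−Eᵢ/kT) / Z = (0·6.0000 + 0.0993·0.13320) / 6.1332 = 0.00216 eV.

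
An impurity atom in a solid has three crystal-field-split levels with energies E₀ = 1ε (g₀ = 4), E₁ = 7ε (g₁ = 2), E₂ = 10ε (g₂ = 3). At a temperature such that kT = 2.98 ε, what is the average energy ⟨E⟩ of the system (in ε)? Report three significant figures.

Eᵢ/kT = 0.33557, 2.3490, 3.3557.
Z = Σ gᵢe^(−Eᵢ/kT) = 4·e^(−0.33557) + 2·e^(−2.3490) + 3·e^(−3.3557) = 2.8597 + 0.19093 + 0.10465 = 3.1553.
⟨E⟩ = Σ Eᵢ gᵢe^(−Eᵢ/kT) / Z = (1·2.8597 + 7·0.19093 + 10·0.10465) / 3.1553 = 1.66 ε.

1.66 ε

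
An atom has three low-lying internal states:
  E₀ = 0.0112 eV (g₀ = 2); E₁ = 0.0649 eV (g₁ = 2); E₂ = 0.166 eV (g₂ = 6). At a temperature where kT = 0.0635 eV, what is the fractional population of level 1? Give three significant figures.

0.254

Eᵢ/kT = 0.17638, 1.0220, 2.6142.
Z = Σ gᵢe^(−Eᵢ/kT) = 2·e^(−0.17638) + 2·e^(−1.0220) + 6·e^(−2.6142) = 1.6766 + 0.71975 + 0.43936 = 2.8357.
P₁ = g₁ e^(−E₁/kT) / Z = 0.71975/2.8357 = 0.254.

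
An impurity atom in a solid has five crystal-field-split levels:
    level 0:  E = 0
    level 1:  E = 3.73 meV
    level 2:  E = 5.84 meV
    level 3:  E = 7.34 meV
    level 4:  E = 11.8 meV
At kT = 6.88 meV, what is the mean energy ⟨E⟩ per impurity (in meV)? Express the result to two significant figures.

3.7 meV

Eᵢ/kT = 0, 0.5422, 0.8488, 1.067, 1.715.
Z = Σ e^(−Eᵢ/kT) = e^(−0) + e^(−0.5422) + e^(−0.8488) + e^(−1.067) + e^(−1.715) = 1.000 + 0.5815 + 0.4279 + 0.3440 + 0.1800 = 2.533.
⟨E⟩ = Σ Eᵢ e^(−Eᵢ/kT) / Z = (0·1.000 + 3.73·0.5815 + 5.84·0.4279 + 7.34·0.3440 + 11.8·0.1800) / 2.533 = 3.7 meV.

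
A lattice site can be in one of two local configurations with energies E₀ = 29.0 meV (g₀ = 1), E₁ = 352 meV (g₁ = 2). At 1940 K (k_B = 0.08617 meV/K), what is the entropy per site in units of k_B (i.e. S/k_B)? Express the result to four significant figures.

k_BT = 0.08617 × 1940 K = 167.170 meV.
Eᵢ/kT = 0.173476, 2.10564.
Z = Σ gᵢe^(−Eᵢ/kT) = 1·e^(−0.173476) + 2·e^(−2.10564) = 0.840737 + 0.243535 = 1.08427.
⟨E⟩ = Σ EᵢPᵢ = 101.548 meV.
S/k_B = ln Z + ⟨E⟩/kT = ln(1.08427) + 101.548/167.170 = 0.0809069 + 0.607453 = 0.6884.

0.6884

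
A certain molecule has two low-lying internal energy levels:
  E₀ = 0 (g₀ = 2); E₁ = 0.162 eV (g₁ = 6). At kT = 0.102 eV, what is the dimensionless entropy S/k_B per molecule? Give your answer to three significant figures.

1.77

Eᵢ/kT = 0, 1.5882.
Z = Σ gᵢe^(−Eᵢ/kT) = 2·e^(−0) + 6·e^(−1.5882) = 2.0000 + 1.2258 = 3.2258.
⟨E⟩ = Σ EᵢPᵢ = 0.061560 eV.
S/k_B = ln Z + ⟨E⟩/kT = ln(3.2258) + 0.061560/0.102 = 1.1712 + 0.60353 = 1.77.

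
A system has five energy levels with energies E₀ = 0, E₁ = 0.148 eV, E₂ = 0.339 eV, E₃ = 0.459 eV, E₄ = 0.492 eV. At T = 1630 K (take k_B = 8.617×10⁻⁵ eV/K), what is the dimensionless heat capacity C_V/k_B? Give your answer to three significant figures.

k_BT = 8.617×10⁻⁵ × 1630 K = 0.14046 eV.
Eᵢ/kT = 0, 1.0537, 2.4135, 3.2678, 3.5028.
Z = Σ e^(−Eᵢ/kT) = e^(−0) + e^(−1.0537) + e^(−2.4135) + e^(−3.2678) + e^(−3.5028) = 1.0000 + 0.34865 + 0.089501 + 0.038090 + 0.030113 = 1.5064.
⟨E⟩ = 0.075836 eV, ⟨E²⟩ = 0.022064 eV².
C_V/k_B = (⟨E²⟩ − ⟨E⟩²)/(kT)² = (0.022064 − 0.0057511)/0.019729 = 0.827.

0.827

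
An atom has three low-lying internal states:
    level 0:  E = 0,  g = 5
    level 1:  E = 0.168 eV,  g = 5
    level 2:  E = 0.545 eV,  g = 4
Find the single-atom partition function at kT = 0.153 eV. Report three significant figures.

Eᵢ/kT = 0, 1.0980, 3.5621.
Z = Σ gᵢe^(−Eᵢ/kT) = 5·e^(−0) + 5·e^(−1.0980) + 4·e^(−3.5621) = 5.0000 + 1.6677 + 0.11352 = 6.7812.

Z = 6.78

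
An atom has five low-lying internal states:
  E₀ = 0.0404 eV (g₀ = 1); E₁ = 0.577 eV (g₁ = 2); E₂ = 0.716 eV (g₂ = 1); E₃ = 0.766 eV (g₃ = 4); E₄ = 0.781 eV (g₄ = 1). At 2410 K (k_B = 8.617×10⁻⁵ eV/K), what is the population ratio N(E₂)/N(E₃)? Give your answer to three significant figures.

k_BT = 8.617×10⁻⁵ × 2410 K = 0.20767 eV.
n₂/n₃ = (g₂/g₃) exp[−(E₂−E₃)/kT] = (1/4) × exp(−(-0.050 eV)/(0.20767 eV)) = (1/4) × exp(0.24077) = 0.318.

0.318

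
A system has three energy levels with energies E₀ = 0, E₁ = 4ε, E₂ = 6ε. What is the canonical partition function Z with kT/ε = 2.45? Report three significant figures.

Z = 1.28

Eᵢ/kT = 0, 1.6327, 2.4490.
Z = Σ e^(−Eᵢ/kT) = e^(−0) + e^(−1.6327) + e^(−2.4490) = 1.0000 + 0.19540 + 0.086380 = 1.2818.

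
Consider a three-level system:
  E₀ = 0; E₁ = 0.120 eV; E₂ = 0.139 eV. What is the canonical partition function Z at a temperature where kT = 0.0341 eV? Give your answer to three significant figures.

Eᵢ/kT = 0, 3.5191, 4.0762.
Z = Σ e^(−Eᵢ/kT) = e^(−0) + e^(−3.5191) + e^(−4.0762) = 1.0000 + 0.029626 + 0.016972 = 1.0466.

Z = 1.05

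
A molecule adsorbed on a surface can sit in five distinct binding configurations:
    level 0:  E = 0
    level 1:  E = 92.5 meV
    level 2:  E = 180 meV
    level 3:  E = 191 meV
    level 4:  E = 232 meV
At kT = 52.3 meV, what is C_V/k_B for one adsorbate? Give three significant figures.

Eᵢ/kT = 0, 1.7686, 3.4417, 3.6520, 4.4359.
Z = Σ e^(−Eᵢ/kT) = e^(−0) + e^(−1.7686) + e^(−3.4417) + e^(−3.6520) + e^(−4.4359) = 1.0000 + 0.17057 + 0.032010 + 0.025939 + 0.011844 = 1.2404.
⟨E⟩ = 23.574 meV, ⟨E²⟩ = 3289.5 meV².
C_V/k_B = (⟨E²⟩ − ⟨E⟩²)/(kT)² = (3289.5 − 555.73)/2735.3 = 0.999.

0.999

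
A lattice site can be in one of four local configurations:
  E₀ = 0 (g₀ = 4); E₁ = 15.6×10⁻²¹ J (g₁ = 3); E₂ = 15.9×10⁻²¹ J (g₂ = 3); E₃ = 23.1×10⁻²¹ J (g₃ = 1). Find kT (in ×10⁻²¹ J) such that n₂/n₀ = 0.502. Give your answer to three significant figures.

n₂/n₀ = (g₂/g₀) exp[−(E₂−E₀)/kT] = 0.502.
⇒ (E₂−E₀)/kT = ln((3/4)/0.502) = ln(1.4940) = 0.40146.
kT = 15.9 ×10⁻²¹ J / 0.40146 = 39.6 ×10⁻²¹ J.

39.6 ×10⁻²¹ J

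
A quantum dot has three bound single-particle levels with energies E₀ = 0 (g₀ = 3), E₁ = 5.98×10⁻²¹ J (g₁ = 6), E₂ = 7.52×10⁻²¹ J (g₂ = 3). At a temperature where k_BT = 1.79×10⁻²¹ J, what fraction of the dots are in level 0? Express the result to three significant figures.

Eᵢ/kT = 0, 3.3408, 4.2011.
Z = Σ gᵢe^(−Eᵢ/kT) = 3·e^(−0) + 6·e^(−3.3408) + 3·e^(−4.2011) = 3.0000 + 0.21245 + 0.044937 = 3.2574.
P₀ = g₀ e^(−E₀/kT) / Z = 3.0000/3.2574 = 0.921.

0.921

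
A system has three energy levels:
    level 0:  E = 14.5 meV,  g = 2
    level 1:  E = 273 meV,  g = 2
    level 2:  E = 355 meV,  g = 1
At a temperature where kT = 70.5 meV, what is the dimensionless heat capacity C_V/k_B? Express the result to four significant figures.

Eᵢ/kT = 0.205674, 3.87234, 5.03546.
Z = Σ gᵢe^(−Eᵢ/kT) = 2·e^(−0.205674) + 2·e^(−3.87234) + 1·e^(−5.03546) = 1.62820 + 0.0416192 + 0.00650321 = 1.67632.
⟨E⟩ = 22.2389 meV, ⟨E²⟩ = 2543.51 meV².
C_V/k_B = (⟨E²⟩ − ⟨E⟩²)/(kT)² = (2543.51 − 494.569)/4970.25 = 0.4122.

0.4122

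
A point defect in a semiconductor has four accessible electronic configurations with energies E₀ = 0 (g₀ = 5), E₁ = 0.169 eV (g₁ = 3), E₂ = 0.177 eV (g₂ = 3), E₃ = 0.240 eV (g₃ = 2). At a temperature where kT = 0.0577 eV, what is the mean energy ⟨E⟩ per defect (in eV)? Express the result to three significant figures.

Eᵢ/kT = 0, 2.9289, 3.0676, 4.1594.
Z = Σ gᵢe^(−Eᵢ/kT) = 5·e^(−0) + 3·e^(−2.9289) + 3·e^(−3.0676) + 2·e^(−4.1594) = 5.0000 + 0.16037 + 0.13960 + 0.031234 = 5.3312.
⟨E⟩ = Σ Eᵢ gᵢe^(−Eᵢ/kT) / Z = (0·5.0000 + 0.169·0.16037 + 0.177·0.13960 + 0.240·0.031234) / 5.3312 = 0.0111 eV.

0.0111 eV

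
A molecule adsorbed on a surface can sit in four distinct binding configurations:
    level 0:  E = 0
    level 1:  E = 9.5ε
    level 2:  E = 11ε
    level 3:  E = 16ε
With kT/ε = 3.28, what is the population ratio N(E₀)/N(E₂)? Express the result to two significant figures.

n₀/n₂ = exp[−(E₀−E₂)/kT] = exp(−(-11ε)/(3.28ε)) = exp(3.354) = 29.

29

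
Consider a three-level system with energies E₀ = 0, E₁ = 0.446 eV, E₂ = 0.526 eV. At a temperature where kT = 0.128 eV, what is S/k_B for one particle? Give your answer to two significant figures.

0.21

Eᵢ/kT = 0, 3.484, 4.109.
Z = Σ e^(−Eᵢ/kT) = e^(−0) + e^(−3.484) + e^(−4.109) = 1.000 + 0.03068 + 0.01642 = 1.047.
⟨E⟩ = Σ EᵢPᵢ = 0.02132 eV.
S/k_B = ln Z + ⟨E⟩/kT = ln(1.047) + 0.02132/0.128 = 0.04593 + 0.1666 = 0.21.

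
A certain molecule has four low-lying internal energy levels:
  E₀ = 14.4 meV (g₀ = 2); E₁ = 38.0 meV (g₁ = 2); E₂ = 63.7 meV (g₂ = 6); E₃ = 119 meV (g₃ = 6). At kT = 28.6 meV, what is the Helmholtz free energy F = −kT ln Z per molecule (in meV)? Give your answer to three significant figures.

Eᵢ/kT = 0.50350, 1.3287, 2.2273, 4.1608.
Z = Σ gᵢe^(−Eᵢ/kT) = 2·e^(−0.50350) + 2·e^(−1.3287) + 6·e^(−2.2273) + 6·e^(−4.1608) = 1.2088 + 0.52964 + 0.64691 + 0.093570 = 2.4789.
F = −kT ln Z = −28.6 × ln(2.4789) = −28.6 × 0.90781 = -26.0 meV.

-26.0 meV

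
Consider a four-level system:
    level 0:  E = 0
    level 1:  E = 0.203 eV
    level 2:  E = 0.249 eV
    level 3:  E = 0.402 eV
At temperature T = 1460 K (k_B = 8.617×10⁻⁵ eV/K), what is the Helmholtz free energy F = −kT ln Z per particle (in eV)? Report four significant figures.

-0.04037 eV

k_BT = 8.617×10⁻⁵ × 1460 K = 0.125808 eV.
Eᵢ/kT = 0, 1.61357, 1.97921, 3.19535.
Z = Σ e^(−Eᵢ/kT) = e^(−0) + e^(−1.61357) + e^(−1.97921) + e^(−3.19535) = 1.00000 + 0.199175 + 0.138178 + 0.0409522 = 1.37831.
F = −kT ln Z = −0.125808 × ln(1.37831) = −0.125808 × 0.320858 = -0.04037 eV.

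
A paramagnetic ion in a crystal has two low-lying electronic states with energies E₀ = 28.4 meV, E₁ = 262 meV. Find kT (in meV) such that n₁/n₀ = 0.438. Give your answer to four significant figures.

283.0 meV

n₁/n₀ = exp[−(E₁−E₀)/kT] = 0.438.
⇒ (E₁−E₀)/kT = ln(1/0.438) = ln(2.28311) = 0.825539.
kT = 233.6 meV / 0.825539 = 283.0 meV.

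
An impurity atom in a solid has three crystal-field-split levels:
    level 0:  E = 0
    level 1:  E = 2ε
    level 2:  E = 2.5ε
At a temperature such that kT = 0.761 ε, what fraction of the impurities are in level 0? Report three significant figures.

0.901

Eᵢ/kT = 0, 2.6281, 3.2852.
Z = Σ e^(−Eᵢ/kT) = e^(−0) + e^(−2.6281) + e^(−3.2852) = 1.0000 + 0.072216 + 0.037433 = 1.1096.
P₀ = e^(−E₀/kT) / Z = 1.0000/1.1096 = 0.901.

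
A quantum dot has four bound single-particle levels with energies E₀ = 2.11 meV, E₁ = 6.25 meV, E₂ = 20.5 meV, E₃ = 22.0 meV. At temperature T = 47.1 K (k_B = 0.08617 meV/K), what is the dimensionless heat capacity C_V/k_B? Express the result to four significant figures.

k_BT = 0.08617 × 47.1 K = 4.05861 meV.
Eᵢ/kT = 0.519882, 1.53994, 5.05099, 5.42058.
Z = Σ e^(−Eᵢ/kT) = e^(−0.519882) + e^(−1.53994) + e^(−5.05099) + e^(−5.42058) = 0.594591 + 0.214394 + 0.00640299 + 0.00442458 = 0.819813.
⟨E⟩ = 3.44365 meV, ⟨E²⟩ = 19.3389 meV².
C_V/k_B = (⟨E²⟩ − ⟨E⟩²)/(kT)² = (19.3389 − 11.8587)/16.4723 = 0.4541.

0.4541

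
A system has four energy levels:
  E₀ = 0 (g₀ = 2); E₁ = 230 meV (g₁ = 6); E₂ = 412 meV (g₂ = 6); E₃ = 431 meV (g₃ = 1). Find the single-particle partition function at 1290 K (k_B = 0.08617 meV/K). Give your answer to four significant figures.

k_BT = 0.08617 × 1290 K = 111.159 meV.
Eᵢ/kT = 0, 2.06911, 3.70640, 3.87733.
Z = Σ gᵢe^(−Eᵢ/kT) = 2·e^(−0) + 6·e^(−2.06911) + 6·e^(−3.70640) + 1·e^(−3.87733) = 2.00000 + 0.757789 + 0.147395 + 0.0207060 = 2.92589.

Z = 2.926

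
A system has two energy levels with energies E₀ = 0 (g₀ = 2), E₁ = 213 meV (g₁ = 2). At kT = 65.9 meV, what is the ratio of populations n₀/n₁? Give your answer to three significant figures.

n₀/n₁ = (g₀/g₁) exp[−(E₀−E₁)/kT] = (2/2) × exp(−(-213 meV)/(65.9 meV)) = (2/2) × exp(3.2322) = 25.3.

25.3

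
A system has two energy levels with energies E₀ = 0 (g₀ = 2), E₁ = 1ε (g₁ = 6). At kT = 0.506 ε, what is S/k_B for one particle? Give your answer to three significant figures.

1.62

Eᵢ/kT = 0, 1.9763.
Z = Σ gᵢe^(−Eᵢ/kT) = 2·e^(−0) + 6·e^(−1.9763) = 2.0000 + 0.83149 = 2.8315.
⟨E⟩ = Σ EᵢPᵢ = 0.29366 ε.
S/k_B = ln Z + ⟨E⟩/kT = ln(2.8315) + 0.29366/0.506 = 1.0408 + 0.58036 = 1.62.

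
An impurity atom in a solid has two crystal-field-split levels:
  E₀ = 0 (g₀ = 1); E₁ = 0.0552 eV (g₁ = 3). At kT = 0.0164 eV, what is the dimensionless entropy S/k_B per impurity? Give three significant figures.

0.415

Eᵢ/kT = 0, 3.3659.
Z = Σ gᵢe^(−Eᵢ/kT) = 1·e^(−0) + 3·e^(−3.3659) = 1.0000 + 0.10359 = 1.1036.
⟨E⟩ = Σ EᵢPᵢ = 0.0051814 eV.
S/k_B = ln Z + ⟨E⟩/kT = ln(1.1036) + 0.0051814/0.0164 = 0.098578 + 0.31594 = 0.415.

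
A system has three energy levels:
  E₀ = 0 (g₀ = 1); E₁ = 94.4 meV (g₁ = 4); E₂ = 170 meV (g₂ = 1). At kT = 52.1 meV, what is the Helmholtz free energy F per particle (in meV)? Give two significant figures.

-27 meV

Eᵢ/kT = 0, 1.812, 3.263.
Z = Σ gᵢe^(−Eᵢ/kT) = 1·e^(−0) + 4·e^(−1.812) + 1·e^(−3.263) = 1.000 + 0.6533 + 0.03827 = 1.692.
F = −kT ln Z = −52.1 × ln(1.692) = −52.1 × 0.5259 = -27 meV.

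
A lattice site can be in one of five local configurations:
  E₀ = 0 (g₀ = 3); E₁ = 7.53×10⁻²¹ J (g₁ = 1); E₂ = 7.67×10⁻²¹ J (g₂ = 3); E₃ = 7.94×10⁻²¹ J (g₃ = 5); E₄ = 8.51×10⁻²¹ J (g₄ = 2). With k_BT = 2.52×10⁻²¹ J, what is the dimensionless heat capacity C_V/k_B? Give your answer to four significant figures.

Eᵢ/kT = 0, 2.98810, 3.04365, 3.15079, 3.37698.
Z = Σ gᵢe^(−Eᵢ/kT) = 3·e^(−0) + 1·e^(−2.98810) + 3·e^(−3.04365) + 5·e^(−3.15079) + 2·e^(−3.37698) = 3.00000 + 0.0503831 + 0.142982 + 0.214091 + 0.0683009 = 3.47576.
⟨E⟩ = 1.08097, ⟨E²⟩ = 8.54825.
C_V/k_B = (⟨E²⟩ − ⟨E⟩²)/(kT)² = (8.54825 − 1.16850)/6.35040 = 1.162.

1.162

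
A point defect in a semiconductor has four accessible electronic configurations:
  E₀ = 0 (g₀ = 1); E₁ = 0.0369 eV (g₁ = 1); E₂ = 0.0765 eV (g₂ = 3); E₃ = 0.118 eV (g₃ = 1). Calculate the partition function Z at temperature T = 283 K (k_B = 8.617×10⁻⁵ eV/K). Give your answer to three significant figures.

k_BT = 8.617×10⁻⁵ × 283 K = 0.024386 eV.
Eᵢ/kT = 0, 1.5132, 3.1370, 4.8388.
Z = Σ gᵢe^(−Eᵢ/kT) = 1·e^(−0) + 1·e^(−1.5132) + 3·e^(−3.1370) + 1·e^(−4.8388) = 1.0000 + 0.22020 + 0.13024 + 0.0079165 = 1.3584.

Z = 1.36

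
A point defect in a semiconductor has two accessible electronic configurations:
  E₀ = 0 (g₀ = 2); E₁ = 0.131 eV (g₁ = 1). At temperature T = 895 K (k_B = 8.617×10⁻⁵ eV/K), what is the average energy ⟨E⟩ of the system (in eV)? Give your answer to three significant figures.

k_BT = 8.617×10⁻⁵ × 895 K = 0.077122 eV.
Eᵢ/kT = 0, 1.6986.
Z = Σ gᵢe^(−Eᵢ/kT) = 2·e^(−0) + 1·e^(−1.6986) = 2.0000 + 0.18294 = 2.1829.
⟨E⟩ = Σ Eᵢ gᵢe^(−Eᵢ/kT) / Z = (0·2.0000 + 0.131·0.18294) / 2.1829 = 0.0110 eV.

0.0110 eV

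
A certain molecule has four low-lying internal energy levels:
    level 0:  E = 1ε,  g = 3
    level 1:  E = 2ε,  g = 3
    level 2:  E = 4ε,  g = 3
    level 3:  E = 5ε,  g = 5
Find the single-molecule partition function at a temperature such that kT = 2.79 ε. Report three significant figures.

Eᵢ/kT = 0.35842, 0.71685, 1.4337, 1.7921.
Z = Σ gᵢe^(−Eᵢ/kT) = 3·e^(−0.35842) + 3·e^(−0.71685) + 3·e^(−1.4337) + 5·e^(−1.7921) = 2.0963 + 1.4649 + 0.71528 + 0.83305 = 5.1095.

Z = 5.11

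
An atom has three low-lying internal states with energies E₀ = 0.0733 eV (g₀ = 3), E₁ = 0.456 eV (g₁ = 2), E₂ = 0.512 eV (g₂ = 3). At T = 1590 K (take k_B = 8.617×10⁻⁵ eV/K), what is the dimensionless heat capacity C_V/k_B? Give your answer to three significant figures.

k_BT = 8.617×10⁻⁵ × 1590 K = 0.13701 eV.
Eᵢ/kT = 0.53500, 3.3282, 3.7370.
Z = Σ gᵢe^(−Eᵢ/kT) = 3·e^(−0.53500) + 2·e^(−3.3282) + 3·e^(−3.7370) = 1.7570 + 0.071715 + 0.071476 = 1.9002.
⟨E⟩ = 0.10424 eV, ⟨E²⟩ = 0.022676 eV².
C_V/k_B = (⟨E²⟩ − ⟨E⟩²)/(kT)² = (0.022676 − 0.010866)/0.018772 = 0.629.

0.629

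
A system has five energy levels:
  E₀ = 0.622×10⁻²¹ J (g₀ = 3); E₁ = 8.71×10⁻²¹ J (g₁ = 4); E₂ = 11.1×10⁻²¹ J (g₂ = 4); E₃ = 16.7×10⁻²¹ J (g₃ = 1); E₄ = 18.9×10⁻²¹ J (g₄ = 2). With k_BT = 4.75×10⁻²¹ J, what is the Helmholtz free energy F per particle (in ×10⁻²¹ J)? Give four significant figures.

Eᵢ/kT = 0.130947, 1.83368, 2.33684, 3.51579, 3.97895.
Z = Σ gᵢe^(−Eᵢ/kT) = 3·e^(−0.130947) + 4·e^(−1.83368) + 4·e^(−2.33684) + 1·e^(−3.51579) + 2·e^(−3.97895) = 2.63179 + 0.639297 + 0.386530 + 0.0297243 + 0.0374105 = 3.72475.
F = −kT ln Z = −4.75 × ln(3.72475) = −4.75 × 1.31500 = -6.246 ×10⁻²¹ J.

-6.246 ×10⁻²¹ J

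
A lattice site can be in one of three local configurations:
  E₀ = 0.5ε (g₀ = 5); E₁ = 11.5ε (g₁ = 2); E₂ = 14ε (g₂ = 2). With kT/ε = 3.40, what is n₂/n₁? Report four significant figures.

0.4794

n₂/n₁ = (g₂/g₁) exp[−(E₂−E₁)/kT] = (2/2) × exp(−(2.5ε)/(3.40ε)) = (2/2) × exp(-0.735294) = 0.4794.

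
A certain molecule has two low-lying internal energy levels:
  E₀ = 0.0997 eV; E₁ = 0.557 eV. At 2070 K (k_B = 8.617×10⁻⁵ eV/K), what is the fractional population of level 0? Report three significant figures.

0.928

k_BT = 8.617×10⁻⁵ × 2070 K = 0.17837 eV.
Eᵢ/kT = 0.55895, 3.1227.
Z = Σ e^(−Eᵢ/kT) = e^(−0.55895) + e^(−3.1227) = 0.57181 + 0.044038 = 0.61585.
P₀ = e^(−E₀/kT) / Z = 0.57181/0.61585 = 0.928.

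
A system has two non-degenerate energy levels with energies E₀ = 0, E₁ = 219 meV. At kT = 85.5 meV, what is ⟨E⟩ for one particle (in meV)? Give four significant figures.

Eᵢ/kT = 0, 2.56140.
Z = Σ e^(−Eᵢ/kT) = e^(−0) + e^(−2.56140) = 1.00000 + 0.0771966 = 1.07720.
⟨E⟩ = Σ Eᵢ e^(−Eᵢ/kT) / Z = (0·1.00000 + 219·0.0771966) / 1.07720 = 15.69 meV.

15.69 meV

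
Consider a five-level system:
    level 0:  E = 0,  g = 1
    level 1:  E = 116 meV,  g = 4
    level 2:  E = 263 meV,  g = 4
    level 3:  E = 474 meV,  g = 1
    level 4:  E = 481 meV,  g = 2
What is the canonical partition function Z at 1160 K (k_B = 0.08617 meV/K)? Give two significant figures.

Z = 2.6

k_BT = 0.08617 × 1160 K = 99.96 meV.
Eᵢ/kT = 0, 1.160, 2.631, 4.742, 4.812.
Z = Σ gᵢe^(−Eᵢ/kT) = 1·e^(−0) + 4·e^(−1.160) + 4·e^(−2.631) + 1·e^(−4.742) + 2·e^(−4.812) = 1.000 + 1.254 + 0.2880 + 0.008721 + 0.01626 = 2.567.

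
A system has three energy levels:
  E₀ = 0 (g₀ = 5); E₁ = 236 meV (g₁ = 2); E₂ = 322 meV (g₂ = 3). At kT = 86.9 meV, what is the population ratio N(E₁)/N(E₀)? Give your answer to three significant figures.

0.0265

n₁/n₀ = (g₁/g₀) exp[−(E₁−E₀)/kT] = (2/5) × exp(−(236 meV)/(86.9 meV)) = (2/5) × exp(-2.7158) = 0.0265.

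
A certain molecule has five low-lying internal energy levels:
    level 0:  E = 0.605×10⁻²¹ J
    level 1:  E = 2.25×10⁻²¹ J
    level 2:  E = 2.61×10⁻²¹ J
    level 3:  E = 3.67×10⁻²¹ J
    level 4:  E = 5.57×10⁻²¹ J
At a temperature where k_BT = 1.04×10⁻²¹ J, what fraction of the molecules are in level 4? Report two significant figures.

0.0060

Eᵢ/kT = 0.5817, 2.163, 2.510, 3.529, 5.356.
Z = Σ e^(−Eᵢ/kT) = e^(−0.5817) + e^(−2.163) + e^(−2.510) + e^(−3.529) + e^(−5.356) = 0.5589 + 0.1150 + 0.08127 + 0.02933 + 0.004720 = 0.7892.
P₄ = e^(−E₄/kT) / Z = 0.004720/0.7892 = 0.0060.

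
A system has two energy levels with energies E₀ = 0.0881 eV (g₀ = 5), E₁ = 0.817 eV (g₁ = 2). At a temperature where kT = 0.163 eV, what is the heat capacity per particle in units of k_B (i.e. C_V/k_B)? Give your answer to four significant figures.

0.09057

Eᵢ/kT = 0.540491, 5.01227.
Z = Σ gᵢe^(−Eᵢ/kT) = 5·e^(−0.540491) + 2·e^(−5.01227) = 2.91231 + 0.0133116 = 2.92562.
⟨E⟩ = 0.0914166 eV, ⟨E²⟩ = 0.0107634 eV².
C_V/k_B = (⟨E²⟩ − ⟨E⟩²)/(kT)² = (0.0107634 − 0.00835699)/0.0265690 = 0.09057.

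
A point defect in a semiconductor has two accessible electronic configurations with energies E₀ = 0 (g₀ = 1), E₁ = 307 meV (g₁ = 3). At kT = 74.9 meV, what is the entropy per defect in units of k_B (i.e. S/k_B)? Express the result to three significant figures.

0.243

Eᵢ/kT = 0, 4.0988.
Z = Σ gᵢe^(−Eᵢ/kT) = 1·e^(−0) + 3·e^(−4.0988) = 1.0000 + 0.049778 = 1.0498.
⟨E⟩ = Σ EᵢPᵢ = 14.557 meV.
S/k_B = ln Z + ⟨E⟩/kT = ln(1.0498) + 14.557/74.9 = 0.048600 + 0.19435 = 0.243.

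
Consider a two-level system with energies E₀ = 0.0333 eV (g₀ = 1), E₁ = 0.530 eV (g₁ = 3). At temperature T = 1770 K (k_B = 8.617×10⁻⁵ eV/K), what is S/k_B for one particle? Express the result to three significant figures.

0.447

k_BT = 8.617×10⁻⁵ × 1770 K = 0.15252 eV.
Eᵢ/kT = 0.21833, 3.4750.
Z = Σ gᵢe^(−Eᵢ/kT) = 1·e^(−0.21833) + 3·e^(−3.4750) = 0.80386 + 0.092886 = 0.89675.
⟨E⟩ = Σ EᵢPᵢ = 0.084748 eV.
S/k_B = ln Z + ⟨E⟩/kT = ln(0.89675) + 0.084748/0.15252 = -0.10898 + 0.55565 = 0.447.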